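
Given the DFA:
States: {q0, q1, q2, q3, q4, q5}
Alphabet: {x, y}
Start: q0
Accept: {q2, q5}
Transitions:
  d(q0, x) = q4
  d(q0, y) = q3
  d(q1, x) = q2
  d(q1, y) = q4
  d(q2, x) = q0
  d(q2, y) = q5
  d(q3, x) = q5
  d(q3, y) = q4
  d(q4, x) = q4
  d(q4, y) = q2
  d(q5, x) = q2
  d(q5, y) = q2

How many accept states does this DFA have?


Accept states listed: {q2, q5}
Counting: q2(1) q5(2)

2


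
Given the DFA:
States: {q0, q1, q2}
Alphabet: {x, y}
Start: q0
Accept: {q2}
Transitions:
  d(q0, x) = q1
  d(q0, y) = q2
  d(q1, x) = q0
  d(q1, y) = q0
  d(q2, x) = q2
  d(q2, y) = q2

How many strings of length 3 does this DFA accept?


Enumerating all length-3 strings:
  "xxx" -> q1 [reject]
  "xxy" -> q2 [accept]
  "xyx" -> q1 [reject]
  "xyy" -> q2 [accept]
  "yxx" -> q2 [accept]
  "yxy" -> q2 [accept]
  "yyx" -> q2 [accept]
  "yyy" -> q2 [accept]

6 out of 8


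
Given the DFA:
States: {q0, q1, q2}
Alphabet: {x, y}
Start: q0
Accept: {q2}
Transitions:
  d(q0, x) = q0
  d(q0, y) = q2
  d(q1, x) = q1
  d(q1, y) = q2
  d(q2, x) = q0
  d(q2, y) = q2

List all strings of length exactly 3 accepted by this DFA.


All strings of length 3: 8 total
Accepted: 4

"xxy", "xyy", "yxy", "yyy"


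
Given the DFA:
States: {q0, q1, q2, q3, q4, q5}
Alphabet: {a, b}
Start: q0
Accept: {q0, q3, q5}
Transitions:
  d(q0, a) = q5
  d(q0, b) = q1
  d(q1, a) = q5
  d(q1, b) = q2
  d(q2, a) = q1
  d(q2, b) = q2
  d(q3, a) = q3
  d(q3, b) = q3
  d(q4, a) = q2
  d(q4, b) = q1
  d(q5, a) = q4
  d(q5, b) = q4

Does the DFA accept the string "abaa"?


Trace: q0 -> q5 -> q4 -> q2 -> q1
Final state: q1
Accept states: {q0, q3, q5}

No, rejected (final state q1 is not an accept state)


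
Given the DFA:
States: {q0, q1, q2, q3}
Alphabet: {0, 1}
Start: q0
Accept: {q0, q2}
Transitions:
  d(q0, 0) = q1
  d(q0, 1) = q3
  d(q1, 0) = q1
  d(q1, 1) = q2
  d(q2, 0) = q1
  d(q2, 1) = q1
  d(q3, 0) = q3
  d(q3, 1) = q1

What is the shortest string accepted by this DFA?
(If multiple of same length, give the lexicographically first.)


BFS by string length (lex-first path to each state shown):
  len 0: q0<-""
Found accept state at length 0.

"" (empty string)


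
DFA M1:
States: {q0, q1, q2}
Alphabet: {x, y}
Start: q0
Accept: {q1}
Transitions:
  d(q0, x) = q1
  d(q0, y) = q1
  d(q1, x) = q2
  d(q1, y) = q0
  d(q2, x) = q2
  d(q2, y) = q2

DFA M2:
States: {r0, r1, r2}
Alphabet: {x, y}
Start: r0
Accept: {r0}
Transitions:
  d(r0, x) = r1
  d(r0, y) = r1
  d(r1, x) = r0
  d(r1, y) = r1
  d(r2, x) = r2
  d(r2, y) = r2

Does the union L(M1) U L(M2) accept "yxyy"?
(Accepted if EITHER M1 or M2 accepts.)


M1: final=q2 accepted=False
M2: final=r1 accepted=False

No, union rejects (neither accepts)


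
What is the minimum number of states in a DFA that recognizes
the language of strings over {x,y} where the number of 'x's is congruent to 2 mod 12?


States track (count of 'x') mod 12.
Need 12 states: one per remainder 0..11; accept = remainder 2.

12


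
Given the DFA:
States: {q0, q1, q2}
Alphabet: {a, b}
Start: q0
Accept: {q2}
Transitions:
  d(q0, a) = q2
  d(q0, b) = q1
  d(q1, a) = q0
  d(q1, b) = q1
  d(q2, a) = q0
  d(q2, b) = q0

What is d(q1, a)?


Looking up transition d(q1, a)

q0


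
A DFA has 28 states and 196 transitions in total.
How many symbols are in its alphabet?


Each state has exactly one transition per symbol.
|alphabet| = transitions / states = 196 / 28 = 7

7


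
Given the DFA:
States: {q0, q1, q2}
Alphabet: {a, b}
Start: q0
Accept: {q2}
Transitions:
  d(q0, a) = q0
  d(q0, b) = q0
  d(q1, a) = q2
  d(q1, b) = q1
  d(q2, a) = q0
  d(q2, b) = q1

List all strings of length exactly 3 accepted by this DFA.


All strings of length 3: 8 total
Accepted: 0

None


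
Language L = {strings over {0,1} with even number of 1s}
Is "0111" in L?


count('1') = 3; 3 mod 2 = 1

No, "0111" is not in L


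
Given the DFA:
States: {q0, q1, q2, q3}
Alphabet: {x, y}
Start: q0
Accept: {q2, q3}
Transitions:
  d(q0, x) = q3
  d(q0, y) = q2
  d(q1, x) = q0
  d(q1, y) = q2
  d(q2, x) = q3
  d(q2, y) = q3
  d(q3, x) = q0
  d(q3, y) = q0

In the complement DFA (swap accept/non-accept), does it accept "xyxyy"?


Trace: q0 -> q3 -> q0 -> q3 -> q0 -> q2
Final: q2
Original accept: {q2, q3}
Complement: q2 is in original accept

No, complement rejects (original accepts)


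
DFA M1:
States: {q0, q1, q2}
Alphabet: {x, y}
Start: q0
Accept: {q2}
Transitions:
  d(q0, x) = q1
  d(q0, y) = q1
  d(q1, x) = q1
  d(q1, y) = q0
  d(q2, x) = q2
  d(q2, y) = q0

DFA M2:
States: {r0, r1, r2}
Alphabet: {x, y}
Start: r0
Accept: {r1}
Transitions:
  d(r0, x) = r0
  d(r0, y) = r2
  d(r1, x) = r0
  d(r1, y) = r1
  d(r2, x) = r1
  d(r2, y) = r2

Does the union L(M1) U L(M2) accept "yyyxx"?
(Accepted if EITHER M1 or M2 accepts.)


M1: final=q1 accepted=False
M2: final=r0 accepted=False

No, union rejects (neither accepts)


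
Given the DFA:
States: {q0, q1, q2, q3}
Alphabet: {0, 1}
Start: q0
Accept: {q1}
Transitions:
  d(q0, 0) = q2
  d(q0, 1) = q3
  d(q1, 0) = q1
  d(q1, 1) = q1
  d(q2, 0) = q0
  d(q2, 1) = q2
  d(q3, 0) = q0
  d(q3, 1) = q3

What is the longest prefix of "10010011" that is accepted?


Run the DFA, marking each prefix where the state is accepting:
  "" -> q0 [reject]
  "1" -> q3 [reject]
  "10" -> q0 [reject]
  "100" -> q2 [reject]
  "1001" -> q2 [reject]
  "10010" -> q0 [reject]
  "100100" -> q2 [reject]
  "1001001" -> q2 [reject]
  "10010011" -> q2 [reject]

No prefix is accepted


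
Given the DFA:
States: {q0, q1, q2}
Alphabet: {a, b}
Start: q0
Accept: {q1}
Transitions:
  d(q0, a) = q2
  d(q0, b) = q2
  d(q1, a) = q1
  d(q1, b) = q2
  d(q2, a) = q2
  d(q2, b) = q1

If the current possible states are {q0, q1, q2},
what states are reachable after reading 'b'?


Apply transition on 'b' from each current state:
  d(q0, b) = q2
  d(q1, b) = q2
  d(q2, b) = q1

{q1, q2}


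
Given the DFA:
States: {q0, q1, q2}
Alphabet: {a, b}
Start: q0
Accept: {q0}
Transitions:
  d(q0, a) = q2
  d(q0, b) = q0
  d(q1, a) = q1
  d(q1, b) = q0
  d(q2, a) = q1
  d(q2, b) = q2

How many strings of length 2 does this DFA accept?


Enumerating all length-2 strings:
  "aa" -> q1 [reject]
  "ab" -> q2 [reject]
  "ba" -> q2 [reject]
  "bb" -> q0 [accept]

1 out of 4


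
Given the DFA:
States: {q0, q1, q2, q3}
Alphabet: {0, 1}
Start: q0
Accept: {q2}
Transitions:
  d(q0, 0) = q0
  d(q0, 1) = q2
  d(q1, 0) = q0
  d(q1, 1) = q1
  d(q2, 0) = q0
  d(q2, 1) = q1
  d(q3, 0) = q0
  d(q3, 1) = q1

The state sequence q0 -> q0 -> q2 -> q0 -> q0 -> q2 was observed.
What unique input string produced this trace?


Trace back each transition to find the symbol:
  q0 --[0]--> q0
  q0 --[1]--> q2
  q2 --[0]--> q0
  q0 --[0]--> q0
  q0 --[1]--> q2

"01001"


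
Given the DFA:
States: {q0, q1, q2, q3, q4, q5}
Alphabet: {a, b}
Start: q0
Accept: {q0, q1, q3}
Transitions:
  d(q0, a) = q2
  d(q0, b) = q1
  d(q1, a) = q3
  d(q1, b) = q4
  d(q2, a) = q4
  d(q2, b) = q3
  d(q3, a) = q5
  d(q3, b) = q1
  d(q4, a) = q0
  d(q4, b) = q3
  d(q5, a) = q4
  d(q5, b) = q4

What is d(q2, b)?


Looking up transition d(q2, b)

q3


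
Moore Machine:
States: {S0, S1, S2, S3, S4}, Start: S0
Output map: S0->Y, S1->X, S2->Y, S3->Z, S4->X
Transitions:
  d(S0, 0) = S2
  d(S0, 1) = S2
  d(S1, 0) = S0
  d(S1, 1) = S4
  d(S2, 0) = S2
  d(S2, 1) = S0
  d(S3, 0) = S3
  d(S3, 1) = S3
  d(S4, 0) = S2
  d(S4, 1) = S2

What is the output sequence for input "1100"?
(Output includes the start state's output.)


Start: S0 (output Y)
  --1--> S2 (output Y)
  --1--> S0 (output Y)
  --0--> S2 (output Y)
  --0--> S2 (output Y)

"YYYYY"


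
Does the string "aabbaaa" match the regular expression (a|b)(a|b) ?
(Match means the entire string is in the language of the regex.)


|string| = 7; first = 'a'; last = 'a'

No, "aabbaaa" does not match (a|b)(a|b)


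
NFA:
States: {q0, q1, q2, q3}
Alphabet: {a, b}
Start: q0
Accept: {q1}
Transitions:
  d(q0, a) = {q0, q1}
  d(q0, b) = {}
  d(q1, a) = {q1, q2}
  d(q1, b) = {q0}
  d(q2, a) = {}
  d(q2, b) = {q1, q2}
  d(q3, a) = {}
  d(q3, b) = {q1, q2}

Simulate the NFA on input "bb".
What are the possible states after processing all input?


Start: {q0}
  --b--> {}
  --b--> {}

{} (empty set, no valid transitions)


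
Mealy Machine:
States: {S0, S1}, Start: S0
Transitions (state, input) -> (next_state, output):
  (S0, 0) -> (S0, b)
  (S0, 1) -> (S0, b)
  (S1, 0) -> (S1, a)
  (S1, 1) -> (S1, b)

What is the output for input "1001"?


Step-by-step:
  (S0, 1) -> (S0, b)
  (S0, 0) -> (S0, b)
  (S0, 0) -> (S0, b)
  (S0, 1) -> (S0, b)

"bbbb"


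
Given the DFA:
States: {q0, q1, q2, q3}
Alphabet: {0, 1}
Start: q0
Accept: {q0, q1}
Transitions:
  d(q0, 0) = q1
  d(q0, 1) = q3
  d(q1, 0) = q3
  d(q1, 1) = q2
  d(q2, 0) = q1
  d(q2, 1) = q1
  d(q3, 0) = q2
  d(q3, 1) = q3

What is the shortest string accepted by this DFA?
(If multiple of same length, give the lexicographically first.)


BFS by string length (lex-first path to each state shown):
  len 0: q0<-""
Found accept state at length 0.

"" (empty string)


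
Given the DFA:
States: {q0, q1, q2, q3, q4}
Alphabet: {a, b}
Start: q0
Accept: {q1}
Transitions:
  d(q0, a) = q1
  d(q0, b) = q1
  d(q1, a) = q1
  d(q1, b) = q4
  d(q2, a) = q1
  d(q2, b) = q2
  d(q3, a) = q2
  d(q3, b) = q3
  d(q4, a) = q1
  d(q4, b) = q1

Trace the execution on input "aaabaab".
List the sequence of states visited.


Input: aaabaab
d(q0, a) = q1
d(q1, a) = q1
d(q1, a) = q1
d(q1, b) = q4
d(q4, a) = q1
d(q1, a) = q1
d(q1, b) = q4


q0 -> q1 -> q1 -> q1 -> q4 -> q1 -> q1 -> q4


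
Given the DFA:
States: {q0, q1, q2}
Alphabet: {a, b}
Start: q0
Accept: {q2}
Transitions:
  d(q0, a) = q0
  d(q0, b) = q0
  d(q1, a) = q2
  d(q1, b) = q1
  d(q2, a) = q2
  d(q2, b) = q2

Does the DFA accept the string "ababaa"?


Trace: q0 -> q0 -> q0 -> q0 -> q0 -> q0 -> q0
Final state: q0
Accept states: {q2}

No, rejected (final state q0 is not an accept state)


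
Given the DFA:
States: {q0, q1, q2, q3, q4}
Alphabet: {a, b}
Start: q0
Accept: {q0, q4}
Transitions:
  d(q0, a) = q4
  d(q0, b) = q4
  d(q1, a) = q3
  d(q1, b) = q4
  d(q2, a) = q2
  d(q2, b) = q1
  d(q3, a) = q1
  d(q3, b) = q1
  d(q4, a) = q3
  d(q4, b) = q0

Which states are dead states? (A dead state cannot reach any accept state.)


Forward reachability from each state:
  q0 -> reaches accept state q0 (live)
  q1 -> reaches accept state q0 (live)
  q2 -> reaches accept state q0 (live)
  q3 -> reaches accept state q0 (live)
  q4 -> reaches accept state q0 (live)

None (all states can reach an accept state)


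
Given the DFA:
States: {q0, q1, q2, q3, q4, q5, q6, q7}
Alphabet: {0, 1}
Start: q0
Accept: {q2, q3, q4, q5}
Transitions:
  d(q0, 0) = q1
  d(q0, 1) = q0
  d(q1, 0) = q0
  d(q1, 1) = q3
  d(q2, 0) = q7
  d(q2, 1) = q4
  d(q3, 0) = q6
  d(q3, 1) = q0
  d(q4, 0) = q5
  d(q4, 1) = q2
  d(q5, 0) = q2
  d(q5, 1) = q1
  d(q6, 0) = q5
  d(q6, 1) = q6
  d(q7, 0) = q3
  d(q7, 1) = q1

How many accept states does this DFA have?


Accept states listed: {q2, q3, q4, q5}
Counting: q2(1) q3(2) q4(3) q5(4)

4


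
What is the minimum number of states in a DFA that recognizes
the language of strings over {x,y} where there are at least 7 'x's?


States: count = 0, 1, ..., 6, and a final '>= 7' state.
Total: 7 + 1 = 8. Accept = '>= 7' state.

8


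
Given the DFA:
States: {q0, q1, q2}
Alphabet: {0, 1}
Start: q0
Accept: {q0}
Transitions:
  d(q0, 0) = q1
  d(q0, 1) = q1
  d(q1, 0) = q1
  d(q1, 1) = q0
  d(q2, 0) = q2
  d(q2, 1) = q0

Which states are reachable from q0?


BFS from q0:
  layer 0: {q0}
  layer 1: {q1}

{q0, q1}


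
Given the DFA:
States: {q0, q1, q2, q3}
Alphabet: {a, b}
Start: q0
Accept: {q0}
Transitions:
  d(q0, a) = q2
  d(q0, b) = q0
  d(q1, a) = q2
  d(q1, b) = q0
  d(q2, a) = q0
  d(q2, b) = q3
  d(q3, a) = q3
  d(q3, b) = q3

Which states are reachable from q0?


BFS from q0:
  layer 0: {q0}
  layer 1: {q2}
  layer 2: {q3}

{q0, q2, q3}


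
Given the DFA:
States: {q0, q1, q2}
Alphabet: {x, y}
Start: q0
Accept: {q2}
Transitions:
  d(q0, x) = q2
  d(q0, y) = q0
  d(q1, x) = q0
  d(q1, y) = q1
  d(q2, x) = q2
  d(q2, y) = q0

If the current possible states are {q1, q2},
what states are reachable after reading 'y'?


Apply transition on 'y' from each current state:
  d(q1, y) = q1
  d(q2, y) = q0

{q0, q1}


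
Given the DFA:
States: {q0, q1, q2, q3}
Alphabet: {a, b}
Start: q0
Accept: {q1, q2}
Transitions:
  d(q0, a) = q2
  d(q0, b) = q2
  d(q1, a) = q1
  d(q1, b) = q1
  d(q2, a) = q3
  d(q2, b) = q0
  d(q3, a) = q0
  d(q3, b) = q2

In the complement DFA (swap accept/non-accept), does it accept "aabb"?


Trace: q0 -> q2 -> q3 -> q2 -> q0
Final: q0
Original accept: {q1, q2}
Complement: q0 is not in original accept

Yes, complement accepts (original rejects)


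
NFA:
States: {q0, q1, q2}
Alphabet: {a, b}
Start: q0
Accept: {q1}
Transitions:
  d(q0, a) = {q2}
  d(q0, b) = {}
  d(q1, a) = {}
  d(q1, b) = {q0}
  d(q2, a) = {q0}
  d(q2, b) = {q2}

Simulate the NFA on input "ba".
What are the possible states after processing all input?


Start: {q0}
  --b--> {}
  --a--> {}

{} (empty set, no valid transitions)


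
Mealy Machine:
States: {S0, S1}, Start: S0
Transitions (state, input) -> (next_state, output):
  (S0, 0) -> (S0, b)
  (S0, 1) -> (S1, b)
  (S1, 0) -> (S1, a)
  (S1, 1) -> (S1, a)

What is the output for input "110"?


Step-by-step:
  (S0, 1) -> (S1, b)
  (S1, 1) -> (S1, a)
  (S1, 0) -> (S1, a)

"baa"


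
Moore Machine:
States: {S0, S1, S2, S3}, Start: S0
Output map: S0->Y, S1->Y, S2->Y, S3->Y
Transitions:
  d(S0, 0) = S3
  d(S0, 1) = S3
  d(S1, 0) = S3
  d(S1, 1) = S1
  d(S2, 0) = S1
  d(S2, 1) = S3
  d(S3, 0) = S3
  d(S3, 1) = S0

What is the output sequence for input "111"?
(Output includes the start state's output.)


Start: S0 (output Y)
  --1--> S3 (output Y)
  --1--> S0 (output Y)
  --1--> S3 (output Y)

"YYYY"


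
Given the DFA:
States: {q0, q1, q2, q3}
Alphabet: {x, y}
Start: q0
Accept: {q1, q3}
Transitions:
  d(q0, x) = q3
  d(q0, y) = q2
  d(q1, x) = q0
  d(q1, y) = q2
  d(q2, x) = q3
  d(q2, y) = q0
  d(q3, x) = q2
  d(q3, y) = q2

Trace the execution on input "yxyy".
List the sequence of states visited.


Input: yxyy
d(q0, y) = q2
d(q2, x) = q3
d(q3, y) = q2
d(q2, y) = q0


q0 -> q2 -> q3 -> q2 -> q0


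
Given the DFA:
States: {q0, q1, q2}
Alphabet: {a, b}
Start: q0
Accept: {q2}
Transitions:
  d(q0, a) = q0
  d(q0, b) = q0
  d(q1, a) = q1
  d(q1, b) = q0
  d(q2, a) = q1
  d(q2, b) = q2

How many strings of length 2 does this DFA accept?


Enumerating all length-2 strings:
  "aa" -> q0 [reject]
  "ab" -> q0 [reject]
  "ba" -> q0 [reject]
  "bb" -> q0 [reject]

0 out of 4


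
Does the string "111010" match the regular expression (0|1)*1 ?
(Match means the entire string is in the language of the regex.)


|string| = 6; first = '1'; last = '0'

No, "111010" does not match (0|1)*1


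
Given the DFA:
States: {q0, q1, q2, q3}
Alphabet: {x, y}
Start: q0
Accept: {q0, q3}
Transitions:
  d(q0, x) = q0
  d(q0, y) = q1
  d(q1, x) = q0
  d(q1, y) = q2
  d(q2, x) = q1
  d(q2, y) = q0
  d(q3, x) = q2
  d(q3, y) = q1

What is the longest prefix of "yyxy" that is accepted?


Run the DFA, marking each prefix where the state is accepting:
  "" -> q0 [accept]
  "y" -> q1 [reject]
  "yy" -> q2 [reject]
  "yyx" -> q1 [reject]
  "yyxy" -> q2 [reject]

""


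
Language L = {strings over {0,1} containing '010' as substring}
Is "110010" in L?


'010' occurs at index 3

Yes, "110010" is in L


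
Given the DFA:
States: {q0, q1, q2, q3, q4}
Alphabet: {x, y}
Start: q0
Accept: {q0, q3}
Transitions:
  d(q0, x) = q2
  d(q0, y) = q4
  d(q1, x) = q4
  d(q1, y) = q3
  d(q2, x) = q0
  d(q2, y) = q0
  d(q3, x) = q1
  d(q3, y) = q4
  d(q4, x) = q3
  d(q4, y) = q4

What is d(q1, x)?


Looking up transition d(q1, x)

q4


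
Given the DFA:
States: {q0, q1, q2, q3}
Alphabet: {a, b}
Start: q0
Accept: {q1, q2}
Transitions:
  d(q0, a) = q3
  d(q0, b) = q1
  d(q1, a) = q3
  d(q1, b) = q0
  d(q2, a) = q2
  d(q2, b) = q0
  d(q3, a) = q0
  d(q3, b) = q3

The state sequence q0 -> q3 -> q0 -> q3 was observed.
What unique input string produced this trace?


Trace back each transition to find the symbol:
  q0 --[a]--> q3
  q3 --[a]--> q0
  q0 --[a]--> q3

"aaa"


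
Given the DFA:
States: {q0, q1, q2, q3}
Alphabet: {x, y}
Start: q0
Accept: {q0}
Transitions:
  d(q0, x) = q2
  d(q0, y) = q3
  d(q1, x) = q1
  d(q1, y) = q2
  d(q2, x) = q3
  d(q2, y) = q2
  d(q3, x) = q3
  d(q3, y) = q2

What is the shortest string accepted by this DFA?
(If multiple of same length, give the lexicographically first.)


BFS by string length (lex-first path to each state shown):
  len 0: q0<-""
Found accept state at length 0.

"" (empty string)


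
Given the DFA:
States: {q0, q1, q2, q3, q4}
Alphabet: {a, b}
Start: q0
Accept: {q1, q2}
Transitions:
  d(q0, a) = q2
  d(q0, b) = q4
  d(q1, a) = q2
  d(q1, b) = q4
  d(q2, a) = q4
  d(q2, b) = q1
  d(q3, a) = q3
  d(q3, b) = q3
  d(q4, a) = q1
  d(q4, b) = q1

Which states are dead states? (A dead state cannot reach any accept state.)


Forward reachability from each state:
  q0 -> reaches accept state q1 (live)
  q1 -> reaches accept state q1 (live)
  q2 -> reaches accept state q1 (live)
  q3 -> reaches {q3}, no accept state (dead)
  q4 -> reaches accept state q1 (live)

{q3}


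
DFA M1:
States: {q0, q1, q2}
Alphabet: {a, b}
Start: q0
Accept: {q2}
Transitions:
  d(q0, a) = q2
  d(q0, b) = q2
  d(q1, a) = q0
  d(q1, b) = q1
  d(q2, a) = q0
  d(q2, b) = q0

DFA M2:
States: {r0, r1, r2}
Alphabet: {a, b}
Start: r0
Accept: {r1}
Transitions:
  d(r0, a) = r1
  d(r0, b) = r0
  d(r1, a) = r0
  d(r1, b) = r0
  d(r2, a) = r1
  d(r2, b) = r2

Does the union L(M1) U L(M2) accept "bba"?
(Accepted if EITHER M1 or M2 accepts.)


M1: final=q2 accepted=True
M2: final=r1 accepted=True

Yes, union accepts


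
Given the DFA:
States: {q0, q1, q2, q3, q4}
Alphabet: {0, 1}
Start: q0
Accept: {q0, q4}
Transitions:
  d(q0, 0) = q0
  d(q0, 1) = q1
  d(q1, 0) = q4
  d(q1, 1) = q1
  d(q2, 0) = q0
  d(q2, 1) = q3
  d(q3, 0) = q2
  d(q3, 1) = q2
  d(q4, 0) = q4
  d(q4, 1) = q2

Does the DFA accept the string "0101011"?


Trace: q0 -> q0 -> q1 -> q4 -> q2 -> q0 -> q1 -> q1
Final state: q1
Accept states: {q0, q4}

No, rejected (final state q1 is not an accept state)


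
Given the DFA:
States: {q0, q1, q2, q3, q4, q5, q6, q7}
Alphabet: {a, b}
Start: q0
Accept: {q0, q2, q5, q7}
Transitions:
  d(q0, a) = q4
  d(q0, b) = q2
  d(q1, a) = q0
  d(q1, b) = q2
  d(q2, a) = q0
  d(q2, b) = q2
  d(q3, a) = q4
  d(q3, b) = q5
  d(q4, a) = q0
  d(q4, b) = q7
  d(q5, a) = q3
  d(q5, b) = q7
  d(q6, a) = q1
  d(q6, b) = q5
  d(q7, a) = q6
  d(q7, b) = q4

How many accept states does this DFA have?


Accept states listed: {q0, q2, q5, q7}
Counting: q0(1) q2(2) q5(3) q7(4)

4


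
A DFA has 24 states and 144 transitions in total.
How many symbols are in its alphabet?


Each state has exactly one transition per symbol.
|alphabet| = transitions / states = 144 / 24 = 6

6


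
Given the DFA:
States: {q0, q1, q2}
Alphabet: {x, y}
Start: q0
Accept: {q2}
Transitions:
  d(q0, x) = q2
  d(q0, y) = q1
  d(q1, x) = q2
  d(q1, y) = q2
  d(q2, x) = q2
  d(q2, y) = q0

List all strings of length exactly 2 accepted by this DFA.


All strings of length 2: 4 total
Accepted: 3

"xx", "yx", "yy"


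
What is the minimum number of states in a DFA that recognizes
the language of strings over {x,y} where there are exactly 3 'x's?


States: count = 0, 1, ..., 3 (that's 4 states), plus a dead state for count > 3.
Total: 4 + 1 = 5. Accept = count-3 state.

5


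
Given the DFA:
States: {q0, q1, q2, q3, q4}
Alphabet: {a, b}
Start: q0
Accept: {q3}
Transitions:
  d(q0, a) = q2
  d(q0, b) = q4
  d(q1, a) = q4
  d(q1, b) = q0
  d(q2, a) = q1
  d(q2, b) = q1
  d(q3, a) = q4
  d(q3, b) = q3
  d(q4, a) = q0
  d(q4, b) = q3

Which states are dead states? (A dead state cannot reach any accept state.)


Forward reachability from each state:
  q0 -> reaches accept state q3 (live)
  q1 -> reaches accept state q3 (live)
  q2 -> reaches accept state q3 (live)
  q3 -> reaches accept state q3 (live)
  q4 -> reaches accept state q3 (live)

None (all states can reach an accept state)


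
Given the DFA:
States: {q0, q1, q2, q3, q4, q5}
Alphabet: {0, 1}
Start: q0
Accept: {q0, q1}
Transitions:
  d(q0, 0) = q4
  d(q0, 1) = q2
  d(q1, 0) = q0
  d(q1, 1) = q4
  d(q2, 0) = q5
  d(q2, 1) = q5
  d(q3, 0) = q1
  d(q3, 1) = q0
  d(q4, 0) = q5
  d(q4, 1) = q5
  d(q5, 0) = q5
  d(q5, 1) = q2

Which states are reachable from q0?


BFS from q0:
  layer 0: {q0}
  layer 1: {q2, q4}
  layer 2: {q5}

{q0, q2, q4, q5}


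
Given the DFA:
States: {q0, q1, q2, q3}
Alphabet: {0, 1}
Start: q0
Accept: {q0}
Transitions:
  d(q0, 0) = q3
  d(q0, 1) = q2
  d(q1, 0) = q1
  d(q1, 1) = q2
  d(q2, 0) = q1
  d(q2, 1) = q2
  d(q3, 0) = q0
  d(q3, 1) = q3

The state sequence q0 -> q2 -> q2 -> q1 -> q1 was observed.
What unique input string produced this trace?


Trace back each transition to find the symbol:
  q0 --[1]--> q2
  q2 --[1]--> q2
  q2 --[0]--> q1
  q1 --[0]--> q1

"1100"


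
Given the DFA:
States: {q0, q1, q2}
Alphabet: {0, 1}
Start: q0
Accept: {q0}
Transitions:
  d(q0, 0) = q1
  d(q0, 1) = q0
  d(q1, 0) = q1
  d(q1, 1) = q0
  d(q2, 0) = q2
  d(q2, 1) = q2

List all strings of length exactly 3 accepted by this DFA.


All strings of length 3: 8 total
Accepted: 4

"001", "011", "101", "111"


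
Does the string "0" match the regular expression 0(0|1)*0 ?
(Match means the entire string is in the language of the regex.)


|string| = 1; first = '0'; last = '0'

No, "0" does not match 0(0|1)*0


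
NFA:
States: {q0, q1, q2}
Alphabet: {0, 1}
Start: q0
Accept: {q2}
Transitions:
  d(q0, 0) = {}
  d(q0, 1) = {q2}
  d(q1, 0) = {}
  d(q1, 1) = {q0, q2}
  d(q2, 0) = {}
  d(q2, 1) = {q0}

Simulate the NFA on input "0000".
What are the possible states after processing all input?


Start: {q0}
  --0--> {}
  --0--> {}
  --0--> {}
  --0--> {}

{} (empty set, no valid transitions)


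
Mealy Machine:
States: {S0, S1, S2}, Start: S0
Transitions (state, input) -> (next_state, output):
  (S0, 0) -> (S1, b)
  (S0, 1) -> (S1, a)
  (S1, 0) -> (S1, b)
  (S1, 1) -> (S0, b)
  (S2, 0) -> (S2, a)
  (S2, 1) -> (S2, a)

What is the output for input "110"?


Step-by-step:
  (S0, 1) -> (S1, a)
  (S1, 1) -> (S0, b)
  (S0, 0) -> (S1, b)

"abb"


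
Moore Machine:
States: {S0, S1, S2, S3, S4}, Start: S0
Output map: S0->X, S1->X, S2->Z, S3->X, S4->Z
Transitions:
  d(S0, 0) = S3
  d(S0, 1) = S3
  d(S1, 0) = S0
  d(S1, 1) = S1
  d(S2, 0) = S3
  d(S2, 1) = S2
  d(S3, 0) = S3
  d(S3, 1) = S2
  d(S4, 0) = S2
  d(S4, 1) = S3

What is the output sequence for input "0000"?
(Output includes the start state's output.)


Start: S0 (output X)
  --0--> S3 (output X)
  --0--> S3 (output X)
  --0--> S3 (output X)
  --0--> S3 (output X)

"XXXXX"


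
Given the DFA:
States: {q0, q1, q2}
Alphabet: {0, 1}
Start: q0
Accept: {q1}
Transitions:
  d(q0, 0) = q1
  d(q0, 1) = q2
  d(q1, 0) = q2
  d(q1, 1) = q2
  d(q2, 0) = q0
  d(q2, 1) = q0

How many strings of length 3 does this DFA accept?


Enumerating all length-3 strings:
  "000" -> q0 [reject]
  "001" -> q0 [reject]
  "010" -> q0 [reject]
  "011" -> q0 [reject]
  "100" -> q1 [accept]
  "101" -> q2 [reject]
  "110" -> q1 [accept]
  "111" -> q2 [reject]

2 out of 8


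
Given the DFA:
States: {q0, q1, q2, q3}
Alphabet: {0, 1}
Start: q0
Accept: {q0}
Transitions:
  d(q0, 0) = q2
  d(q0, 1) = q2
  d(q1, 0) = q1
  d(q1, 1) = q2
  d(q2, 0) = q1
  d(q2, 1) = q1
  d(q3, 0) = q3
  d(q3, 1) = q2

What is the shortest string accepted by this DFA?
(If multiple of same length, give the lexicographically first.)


BFS by string length (lex-first path to each state shown):
  len 0: q0<-""
Found accept state at length 0.

"" (empty string)


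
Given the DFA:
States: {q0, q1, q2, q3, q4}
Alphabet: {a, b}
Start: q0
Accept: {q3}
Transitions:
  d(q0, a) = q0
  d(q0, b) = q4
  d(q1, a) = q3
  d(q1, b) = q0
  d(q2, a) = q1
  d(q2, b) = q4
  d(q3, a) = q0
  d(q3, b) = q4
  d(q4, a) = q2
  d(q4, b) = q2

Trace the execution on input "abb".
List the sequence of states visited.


Input: abb
d(q0, a) = q0
d(q0, b) = q4
d(q4, b) = q2


q0 -> q0 -> q4 -> q2


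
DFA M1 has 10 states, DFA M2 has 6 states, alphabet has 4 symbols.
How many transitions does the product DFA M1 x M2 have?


Product DFA has 10 * 6 = 60 states.
Each has 4 transitions: 60 * 4 = 240

240


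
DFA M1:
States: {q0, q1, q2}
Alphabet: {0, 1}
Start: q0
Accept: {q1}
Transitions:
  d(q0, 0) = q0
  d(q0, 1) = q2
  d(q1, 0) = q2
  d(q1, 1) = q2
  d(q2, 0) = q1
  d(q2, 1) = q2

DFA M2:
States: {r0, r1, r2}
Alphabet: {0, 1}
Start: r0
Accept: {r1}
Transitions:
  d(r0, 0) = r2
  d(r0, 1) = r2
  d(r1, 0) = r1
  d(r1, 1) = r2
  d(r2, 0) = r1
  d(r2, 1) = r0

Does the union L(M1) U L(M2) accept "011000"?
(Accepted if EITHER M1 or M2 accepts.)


M1: final=q1 accepted=True
M2: final=r1 accepted=True

Yes, union accepts


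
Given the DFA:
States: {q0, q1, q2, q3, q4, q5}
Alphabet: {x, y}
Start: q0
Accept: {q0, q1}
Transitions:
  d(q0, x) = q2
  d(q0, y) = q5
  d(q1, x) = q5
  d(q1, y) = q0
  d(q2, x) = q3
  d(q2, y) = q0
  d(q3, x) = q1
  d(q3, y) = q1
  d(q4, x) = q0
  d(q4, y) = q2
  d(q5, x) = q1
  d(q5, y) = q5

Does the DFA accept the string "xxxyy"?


Trace: q0 -> q2 -> q3 -> q1 -> q0 -> q5
Final state: q5
Accept states: {q0, q1}

No, rejected (final state q5 is not an accept state)


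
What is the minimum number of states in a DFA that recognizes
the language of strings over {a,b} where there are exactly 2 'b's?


States: count = 0, 1, ..., 2 (that's 3 states), plus a dead state for count > 2.
Total: 3 + 1 = 4. Accept = count-2 state.

4


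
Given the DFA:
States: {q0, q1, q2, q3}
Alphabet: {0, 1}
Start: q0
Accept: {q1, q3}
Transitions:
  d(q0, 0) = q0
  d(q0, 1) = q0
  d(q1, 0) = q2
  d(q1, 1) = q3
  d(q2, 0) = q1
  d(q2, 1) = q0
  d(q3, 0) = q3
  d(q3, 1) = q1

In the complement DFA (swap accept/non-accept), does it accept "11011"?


Trace: q0 -> q0 -> q0 -> q0 -> q0 -> q0
Final: q0
Original accept: {q1, q3}
Complement: q0 is not in original accept

Yes, complement accepts (original rejects)


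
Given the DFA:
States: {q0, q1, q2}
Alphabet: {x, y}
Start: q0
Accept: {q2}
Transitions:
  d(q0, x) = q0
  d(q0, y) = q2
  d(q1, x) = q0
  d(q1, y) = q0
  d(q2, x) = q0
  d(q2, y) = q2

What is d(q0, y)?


Looking up transition d(q0, y)

q2


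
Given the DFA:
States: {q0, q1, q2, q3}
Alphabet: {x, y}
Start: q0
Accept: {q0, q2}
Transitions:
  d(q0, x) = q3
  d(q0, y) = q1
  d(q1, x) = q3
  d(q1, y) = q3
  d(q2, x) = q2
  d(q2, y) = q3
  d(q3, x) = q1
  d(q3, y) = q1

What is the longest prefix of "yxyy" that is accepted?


Run the DFA, marking each prefix where the state is accepting:
  "" -> q0 [accept]
  "y" -> q1 [reject]
  "yx" -> q3 [reject]
  "yxy" -> q1 [reject]
  "yxyy" -> q3 [reject]

""


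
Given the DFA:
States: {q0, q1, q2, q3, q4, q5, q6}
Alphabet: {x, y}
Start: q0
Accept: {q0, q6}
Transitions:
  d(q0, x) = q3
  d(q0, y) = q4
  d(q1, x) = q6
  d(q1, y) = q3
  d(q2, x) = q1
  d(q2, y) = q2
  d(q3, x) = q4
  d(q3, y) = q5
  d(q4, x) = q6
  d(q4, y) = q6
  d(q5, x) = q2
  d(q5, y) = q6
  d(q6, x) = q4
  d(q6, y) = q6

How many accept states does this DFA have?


Accept states listed: {q0, q6}
Counting: q0(1) q6(2)

2


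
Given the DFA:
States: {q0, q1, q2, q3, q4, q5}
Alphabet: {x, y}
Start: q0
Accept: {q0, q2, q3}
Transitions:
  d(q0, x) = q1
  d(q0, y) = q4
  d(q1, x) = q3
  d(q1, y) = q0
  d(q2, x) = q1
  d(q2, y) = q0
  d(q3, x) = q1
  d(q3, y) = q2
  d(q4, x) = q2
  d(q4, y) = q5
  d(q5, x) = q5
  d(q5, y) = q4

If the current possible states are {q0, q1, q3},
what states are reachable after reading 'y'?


Apply transition on 'y' from each current state:
  d(q0, y) = q4
  d(q1, y) = q0
  d(q3, y) = q2

{q0, q2, q4}


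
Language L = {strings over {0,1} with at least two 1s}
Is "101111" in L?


count('1') = 5

Yes, "101111" is in L


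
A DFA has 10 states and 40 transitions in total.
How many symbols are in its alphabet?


Each state has exactly one transition per symbol.
|alphabet| = transitions / states = 40 / 10 = 4

4


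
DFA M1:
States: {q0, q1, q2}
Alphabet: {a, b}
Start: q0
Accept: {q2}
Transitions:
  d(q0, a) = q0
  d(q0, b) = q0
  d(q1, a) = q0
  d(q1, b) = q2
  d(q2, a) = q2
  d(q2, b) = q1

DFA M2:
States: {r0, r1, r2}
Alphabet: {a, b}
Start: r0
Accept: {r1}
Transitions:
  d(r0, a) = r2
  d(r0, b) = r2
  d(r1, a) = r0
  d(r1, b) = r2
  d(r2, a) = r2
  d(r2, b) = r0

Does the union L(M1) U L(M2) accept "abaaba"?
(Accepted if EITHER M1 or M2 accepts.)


M1: final=q0 accepted=False
M2: final=r2 accepted=False

No, union rejects (neither accepts)


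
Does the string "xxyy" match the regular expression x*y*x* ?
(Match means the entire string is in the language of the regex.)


|string| = 4; first = 'x'; last = 'y'

Yes, "xxyy" matches x*y*x*


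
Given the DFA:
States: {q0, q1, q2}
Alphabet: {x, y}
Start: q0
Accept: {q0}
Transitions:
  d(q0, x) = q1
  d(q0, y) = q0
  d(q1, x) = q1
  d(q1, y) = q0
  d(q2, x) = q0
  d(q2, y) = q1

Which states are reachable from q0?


BFS from q0:
  layer 0: {q0}
  layer 1: {q1}

{q0, q1}


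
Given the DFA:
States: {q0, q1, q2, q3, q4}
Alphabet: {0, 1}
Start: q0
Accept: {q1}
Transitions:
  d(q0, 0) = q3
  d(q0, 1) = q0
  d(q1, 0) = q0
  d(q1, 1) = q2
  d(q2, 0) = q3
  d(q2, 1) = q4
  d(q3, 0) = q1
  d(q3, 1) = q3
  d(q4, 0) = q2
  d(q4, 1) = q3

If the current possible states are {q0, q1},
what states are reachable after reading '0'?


Apply transition on '0' from each current state:
  d(q0, 0) = q3
  d(q1, 0) = q0

{q0, q3}


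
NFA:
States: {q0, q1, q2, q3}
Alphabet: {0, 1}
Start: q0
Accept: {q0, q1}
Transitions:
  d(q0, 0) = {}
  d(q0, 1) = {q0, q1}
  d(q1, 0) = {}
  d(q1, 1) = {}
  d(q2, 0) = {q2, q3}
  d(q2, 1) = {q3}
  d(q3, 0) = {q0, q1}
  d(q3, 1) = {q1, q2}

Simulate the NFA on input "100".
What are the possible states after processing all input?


Start: {q0}
  --1--> {q0, q1}
  --0--> {}
  --0--> {}

{} (empty set, no valid transitions)


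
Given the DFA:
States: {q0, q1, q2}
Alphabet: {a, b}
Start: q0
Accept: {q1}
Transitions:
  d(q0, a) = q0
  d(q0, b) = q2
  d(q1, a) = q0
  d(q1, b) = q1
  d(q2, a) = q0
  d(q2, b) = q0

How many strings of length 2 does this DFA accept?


Enumerating all length-2 strings:
  "aa" -> q0 [reject]
  "ab" -> q2 [reject]
  "ba" -> q0 [reject]
  "bb" -> q0 [reject]

0 out of 4


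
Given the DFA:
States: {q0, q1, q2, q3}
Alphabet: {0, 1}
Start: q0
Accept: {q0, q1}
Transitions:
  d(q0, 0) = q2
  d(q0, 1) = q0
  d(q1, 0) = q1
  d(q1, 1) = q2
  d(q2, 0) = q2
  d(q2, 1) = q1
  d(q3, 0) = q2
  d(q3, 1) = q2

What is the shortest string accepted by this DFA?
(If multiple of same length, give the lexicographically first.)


BFS by string length (lex-first path to each state shown):
  len 0: q0<-""
Found accept state at length 0.

"" (empty string)


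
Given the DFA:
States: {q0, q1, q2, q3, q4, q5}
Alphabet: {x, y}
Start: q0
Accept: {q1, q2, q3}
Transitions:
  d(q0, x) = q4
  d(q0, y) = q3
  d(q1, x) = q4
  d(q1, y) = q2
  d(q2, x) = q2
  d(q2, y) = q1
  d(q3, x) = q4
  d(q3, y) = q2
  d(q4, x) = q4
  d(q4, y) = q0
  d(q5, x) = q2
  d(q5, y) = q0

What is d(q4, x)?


Looking up transition d(q4, x)

q4


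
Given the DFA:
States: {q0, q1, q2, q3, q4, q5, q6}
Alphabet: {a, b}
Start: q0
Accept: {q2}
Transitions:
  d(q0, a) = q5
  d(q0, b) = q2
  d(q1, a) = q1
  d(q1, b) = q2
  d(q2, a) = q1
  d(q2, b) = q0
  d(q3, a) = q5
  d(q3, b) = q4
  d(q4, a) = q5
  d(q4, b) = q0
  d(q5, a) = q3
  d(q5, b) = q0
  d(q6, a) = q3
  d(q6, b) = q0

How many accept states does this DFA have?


Accept states listed: {q2}
Counting: q2(1)

1


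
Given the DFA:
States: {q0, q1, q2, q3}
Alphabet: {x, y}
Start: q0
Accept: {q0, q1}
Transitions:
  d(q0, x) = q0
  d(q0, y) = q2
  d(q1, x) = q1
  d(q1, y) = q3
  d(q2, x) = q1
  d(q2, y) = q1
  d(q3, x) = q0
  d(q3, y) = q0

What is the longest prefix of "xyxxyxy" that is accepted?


Run the DFA, marking each prefix where the state is accepting:
  "" -> q0 [accept]
  "x" -> q0 [accept]
  "xy" -> q2 [reject]
  "xyx" -> q1 [accept]
  "xyxx" -> q1 [accept]
  "xyxxy" -> q3 [reject]
  "xyxxyx" -> q0 [accept]
  "xyxxyxy" -> q2 [reject]

"xyxxyx"


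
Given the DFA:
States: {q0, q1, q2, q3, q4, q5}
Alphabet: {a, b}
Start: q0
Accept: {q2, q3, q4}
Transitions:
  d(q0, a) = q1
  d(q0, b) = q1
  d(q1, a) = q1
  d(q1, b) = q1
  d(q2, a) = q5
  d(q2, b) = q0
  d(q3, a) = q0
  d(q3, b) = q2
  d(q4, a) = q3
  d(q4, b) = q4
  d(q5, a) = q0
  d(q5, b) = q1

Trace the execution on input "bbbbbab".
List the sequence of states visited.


Input: bbbbbab
d(q0, b) = q1
d(q1, b) = q1
d(q1, b) = q1
d(q1, b) = q1
d(q1, b) = q1
d(q1, a) = q1
d(q1, b) = q1


q0 -> q1 -> q1 -> q1 -> q1 -> q1 -> q1 -> q1


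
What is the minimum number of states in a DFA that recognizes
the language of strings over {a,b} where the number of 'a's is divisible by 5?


States track (count of 'a') mod 5.
Need 5 states: one per remainder 0..4; accept = remainder 0.

5


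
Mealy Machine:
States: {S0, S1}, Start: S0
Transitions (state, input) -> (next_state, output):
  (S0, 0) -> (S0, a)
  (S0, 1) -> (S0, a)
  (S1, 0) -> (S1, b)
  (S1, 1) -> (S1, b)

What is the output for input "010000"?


Step-by-step:
  (S0, 0) -> (S0, a)
  (S0, 1) -> (S0, a)
  (S0, 0) -> (S0, a)
  (S0, 0) -> (S0, a)
  (S0, 0) -> (S0, a)
  (S0, 0) -> (S0, a)

"aaaaaa"


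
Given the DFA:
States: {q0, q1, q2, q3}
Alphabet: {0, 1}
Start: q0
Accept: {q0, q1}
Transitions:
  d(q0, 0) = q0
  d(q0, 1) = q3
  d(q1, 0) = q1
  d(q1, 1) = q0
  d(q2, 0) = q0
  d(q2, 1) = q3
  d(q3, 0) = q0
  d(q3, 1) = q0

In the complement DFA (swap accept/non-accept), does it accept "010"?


Trace: q0 -> q0 -> q3 -> q0
Final: q0
Original accept: {q0, q1}
Complement: q0 is in original accept

No, complement rejects (original accepts)


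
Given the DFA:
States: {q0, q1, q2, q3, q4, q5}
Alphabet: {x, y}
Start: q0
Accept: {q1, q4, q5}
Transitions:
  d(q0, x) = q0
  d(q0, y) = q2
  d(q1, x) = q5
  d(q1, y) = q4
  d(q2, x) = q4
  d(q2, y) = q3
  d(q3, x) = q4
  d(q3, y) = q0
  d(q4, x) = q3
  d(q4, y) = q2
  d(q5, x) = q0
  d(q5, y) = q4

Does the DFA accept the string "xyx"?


Trace: q0 -> q0 -> q2 -> q4
Final state: q4
Accept states: {q1, q4, q5}

Yes, accepted (final state q4 is an accept state)


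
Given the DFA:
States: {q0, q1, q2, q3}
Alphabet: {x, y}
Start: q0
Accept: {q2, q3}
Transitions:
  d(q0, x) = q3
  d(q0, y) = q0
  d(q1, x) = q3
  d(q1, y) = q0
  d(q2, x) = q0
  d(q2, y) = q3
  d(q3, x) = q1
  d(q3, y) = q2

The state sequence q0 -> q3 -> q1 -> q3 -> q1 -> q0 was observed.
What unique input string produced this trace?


Trace back each transition to find the symbol:
  q0 --[x]--> q3
  q3 --[x]--> q1
  q1 --[x]--> q3
  q3 --[x]--> q1
  q1 --[y]--> q0

"xxxxy"


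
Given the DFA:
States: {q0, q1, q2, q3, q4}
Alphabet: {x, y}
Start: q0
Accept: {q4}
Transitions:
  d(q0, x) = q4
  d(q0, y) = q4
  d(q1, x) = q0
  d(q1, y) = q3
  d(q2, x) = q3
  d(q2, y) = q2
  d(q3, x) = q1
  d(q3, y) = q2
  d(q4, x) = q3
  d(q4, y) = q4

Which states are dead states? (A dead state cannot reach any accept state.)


Forward reachability from each state:
  q0 -> reaches accept state q4 (live)
  q1 -> reaches accept state q4 (live)
  q2 -> reaches accept state q4 (live)
  q3 -> reaches accept state q4 (live)
  q4 -> reaches accept state q4 (live)

None (all states can reach an accept state)


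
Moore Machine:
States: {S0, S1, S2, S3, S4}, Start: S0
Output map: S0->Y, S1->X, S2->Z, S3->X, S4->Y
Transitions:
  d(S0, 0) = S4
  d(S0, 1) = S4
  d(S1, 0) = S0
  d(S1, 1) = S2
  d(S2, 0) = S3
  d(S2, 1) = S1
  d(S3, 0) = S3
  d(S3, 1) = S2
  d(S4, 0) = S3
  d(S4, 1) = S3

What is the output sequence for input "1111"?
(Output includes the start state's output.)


Start: S0 (output Y)
  --1--> S4 (output Y)
  --1--> S3 (output X)
  --1--> S2 (output Z)
  --1--> S1 (output X)

"YYXZX"


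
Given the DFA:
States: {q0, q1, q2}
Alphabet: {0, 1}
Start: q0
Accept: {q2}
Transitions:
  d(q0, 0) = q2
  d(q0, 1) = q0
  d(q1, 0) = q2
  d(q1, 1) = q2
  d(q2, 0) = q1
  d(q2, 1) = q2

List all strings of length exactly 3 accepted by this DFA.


All strings of length 3: 8 total
Accepted: 5

"000", "001", "011", "101", "110"


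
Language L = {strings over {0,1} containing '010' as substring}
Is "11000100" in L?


'010' occurs at index 4

Yes, "11000100" is in L


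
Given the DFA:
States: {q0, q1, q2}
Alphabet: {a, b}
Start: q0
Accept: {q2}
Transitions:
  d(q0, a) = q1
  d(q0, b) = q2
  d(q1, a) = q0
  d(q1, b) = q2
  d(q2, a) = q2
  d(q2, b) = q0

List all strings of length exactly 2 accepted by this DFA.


All strings of length 2: 4 total
Accepted: 2

"ab", "ba"


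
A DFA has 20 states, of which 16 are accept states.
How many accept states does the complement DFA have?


Complement swaps accept and non-accept states.
20 - 16 = 4

4


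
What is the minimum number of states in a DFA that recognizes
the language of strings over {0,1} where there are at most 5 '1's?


States: count = 0, 1, ..., 5 (all accepting; 6 states), plus a dead state for count > 5.
Total: 6 + 1 = 7.

7


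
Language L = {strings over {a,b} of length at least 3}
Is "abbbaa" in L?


length = 6

Yes, "abbbaa" is in L


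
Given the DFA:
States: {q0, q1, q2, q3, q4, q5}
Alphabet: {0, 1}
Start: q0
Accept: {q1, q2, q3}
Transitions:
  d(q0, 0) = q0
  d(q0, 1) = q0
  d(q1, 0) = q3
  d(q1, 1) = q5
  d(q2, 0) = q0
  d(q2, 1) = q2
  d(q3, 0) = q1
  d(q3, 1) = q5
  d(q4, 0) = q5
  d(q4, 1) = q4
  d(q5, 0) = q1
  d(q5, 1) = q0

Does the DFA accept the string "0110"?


Trace: q0 -> q0 -> q0 -> q0 -> q0
Final state: q0
Accept states: {q1, q2, q3}

No, rejected (final state q0 is not an accept state)


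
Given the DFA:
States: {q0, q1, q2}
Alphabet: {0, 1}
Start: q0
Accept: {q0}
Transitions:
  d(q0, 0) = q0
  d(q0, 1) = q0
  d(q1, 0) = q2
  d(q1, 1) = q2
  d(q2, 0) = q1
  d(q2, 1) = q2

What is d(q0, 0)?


Looking up transition d(q0, 0)

q0


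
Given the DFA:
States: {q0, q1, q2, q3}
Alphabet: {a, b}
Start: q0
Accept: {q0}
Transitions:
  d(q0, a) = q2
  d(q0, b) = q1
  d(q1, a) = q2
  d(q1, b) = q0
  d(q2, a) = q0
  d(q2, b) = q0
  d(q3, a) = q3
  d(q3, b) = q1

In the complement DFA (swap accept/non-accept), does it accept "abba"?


Trace: q0 -> q2 -> q0 -> q1 -> q2
Final: q2
Original accept: {q0}
Complement: q2 is not in original accept

Yes, complement accepts (original rejects)


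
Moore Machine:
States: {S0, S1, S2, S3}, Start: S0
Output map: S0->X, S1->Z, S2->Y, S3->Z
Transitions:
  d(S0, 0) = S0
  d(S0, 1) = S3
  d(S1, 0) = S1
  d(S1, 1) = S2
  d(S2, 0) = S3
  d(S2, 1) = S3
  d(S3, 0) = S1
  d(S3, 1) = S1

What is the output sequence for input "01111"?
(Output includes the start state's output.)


Start: S0 (output X)
  --0--> S0 (output X)
  --1--> S3 (output Z)
  --1--> S1 (output Z)
  --1--> S2 (output Y)
  --1--> S3 (output Z)

"XXZZYZ"


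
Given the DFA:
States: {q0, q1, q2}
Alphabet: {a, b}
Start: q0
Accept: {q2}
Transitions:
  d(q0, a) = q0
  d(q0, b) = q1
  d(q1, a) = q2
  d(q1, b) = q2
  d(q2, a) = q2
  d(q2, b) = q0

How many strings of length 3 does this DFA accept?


Enumerating all length-3 strings:
  "aaa" -> q0 [reject]
  "aab" -> q1 [reject]
  "aba" -> q2 [accept]
  "abb" -> q2 [accept]
  "baa" -> q2 [accept]
  "bab" -> q0 [reject]
  "bba" -> q2 [accept]
  "bbb" -> q0 [reject]

4 out of 8


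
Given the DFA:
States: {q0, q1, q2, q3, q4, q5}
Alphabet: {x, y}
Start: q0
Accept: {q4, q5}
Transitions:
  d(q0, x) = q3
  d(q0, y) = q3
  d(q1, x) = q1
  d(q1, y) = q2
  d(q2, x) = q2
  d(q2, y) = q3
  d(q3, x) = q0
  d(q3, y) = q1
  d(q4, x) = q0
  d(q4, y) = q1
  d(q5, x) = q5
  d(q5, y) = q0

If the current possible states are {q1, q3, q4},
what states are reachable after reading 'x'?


Apply transition on 'x' from each current state:
  d(q1, x) = q1
  d(q3, x) = q0
  d(q4, x) = q0

{q0, q1}
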